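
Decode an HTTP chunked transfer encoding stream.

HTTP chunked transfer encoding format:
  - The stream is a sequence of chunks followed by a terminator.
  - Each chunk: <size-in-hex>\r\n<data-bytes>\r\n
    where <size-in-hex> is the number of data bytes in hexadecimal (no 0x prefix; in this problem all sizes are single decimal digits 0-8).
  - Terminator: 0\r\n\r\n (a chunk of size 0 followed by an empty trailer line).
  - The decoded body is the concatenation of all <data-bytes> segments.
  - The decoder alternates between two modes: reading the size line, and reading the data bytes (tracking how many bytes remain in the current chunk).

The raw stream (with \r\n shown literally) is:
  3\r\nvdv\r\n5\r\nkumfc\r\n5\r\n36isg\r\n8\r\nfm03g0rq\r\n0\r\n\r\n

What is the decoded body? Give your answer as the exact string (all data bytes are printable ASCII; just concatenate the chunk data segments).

Answer: vdvkumfc36isgfm03g0rq

Derivation:
Chunk 1: stream[0..1]='3' size=0x3=3, data at stream[3..6]='vdv' -> body[0..3], body so far='vdv'
Chunk 2: stream[8..9]='5' size=0x5=5, data at stream[11..16]='kumfc' -> body[3..8], body so far='vdvkumfc'
Chunk 3: stream[18..19]='5' size=0x5=5, data at stream[21..26]='36isg' -> body[8..13], body so far='vdvkumfc36isg'
Chunk 4: stream[28..29]='8' size=0x8=8, data at stream[31..39]='fm03g0rq' -> body[13..21], body so far='vdvkumfc36isgfm03g0rq'
Chunk 5: stream[41..42]='0' size=0 (terminator). Final body='vdvkumfc36isgfm03g0rq' (21 bytes)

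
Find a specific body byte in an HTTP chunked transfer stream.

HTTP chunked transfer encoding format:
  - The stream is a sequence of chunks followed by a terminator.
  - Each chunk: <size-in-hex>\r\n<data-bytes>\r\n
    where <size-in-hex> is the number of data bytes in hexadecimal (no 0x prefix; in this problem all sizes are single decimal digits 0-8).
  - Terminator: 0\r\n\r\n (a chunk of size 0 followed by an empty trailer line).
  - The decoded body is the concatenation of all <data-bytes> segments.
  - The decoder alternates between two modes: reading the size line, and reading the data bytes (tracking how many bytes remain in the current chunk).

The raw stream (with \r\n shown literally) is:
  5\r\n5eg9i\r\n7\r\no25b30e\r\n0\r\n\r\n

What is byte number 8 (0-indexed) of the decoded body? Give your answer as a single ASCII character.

Answer: b

Derivation:
Chunk 1: stream[0..1]='5' size=0x5=5, data at stream[3..8]='5eg9i' -> body[0..5], body so far='5eg9i'
Chunk 2: stream[10..11]='7' size=0x7=7, data at stream[13..20]='o25b30e' -> body[5..12], body so far='5eg9io25b30e'
Chunk 3: stream[22..23]='0' size=0 (terminator). Final body='5eg9io25b30e' (12 bytes)
Body byte 8 = 'b'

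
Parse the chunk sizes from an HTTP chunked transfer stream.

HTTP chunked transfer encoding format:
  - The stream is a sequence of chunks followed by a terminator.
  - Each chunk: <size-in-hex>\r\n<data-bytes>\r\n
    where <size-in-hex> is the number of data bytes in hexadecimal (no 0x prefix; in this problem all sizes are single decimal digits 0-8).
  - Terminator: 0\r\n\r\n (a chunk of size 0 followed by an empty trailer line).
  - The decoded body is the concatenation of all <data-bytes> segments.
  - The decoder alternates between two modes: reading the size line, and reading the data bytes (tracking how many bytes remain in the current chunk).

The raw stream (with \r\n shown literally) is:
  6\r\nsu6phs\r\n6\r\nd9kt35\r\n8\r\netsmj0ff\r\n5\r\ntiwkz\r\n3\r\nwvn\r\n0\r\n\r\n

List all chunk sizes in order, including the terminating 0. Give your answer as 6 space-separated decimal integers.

Chunk 1: stream[0..1]='6' size=0x6=6, data at stream[3..9]='su6phs' -> body[0..6], body so far='su6phs'
Chunk 2: stream[11..12]='6' size=0x6=6, data at stream[14..20]='d9kt35' -> body[6..12], body so far='su6phsd9kt35'
Chunk 3: stream[22..23]='8' size=0x8=8, data at stream[25..33]='etsmj0ff' -> body[12..20], body so far='su6phsd9kt35etsmj0ff'
Chunk 4: stream[35..36]='5' size=0x5=5, data at stream[38..43]='tiwkz' -> body[20..25], body so far='su6phsd9kt35etsmj0fftiwkz'
Chunk 5: stream[45..46]='3' size=0x3=3, data at stream[48..51]='wvn' -> body[25..28], body so far='su6phsd9kt35etsmj0fftiwkzwvn'
Chunk 6: stream[53..54]='0' size=0 (terminator). Final body='su6phsd9kt35etsmj0fftiwkzwvn' (28 bytes)

Answer: 6 6 8 5 3 0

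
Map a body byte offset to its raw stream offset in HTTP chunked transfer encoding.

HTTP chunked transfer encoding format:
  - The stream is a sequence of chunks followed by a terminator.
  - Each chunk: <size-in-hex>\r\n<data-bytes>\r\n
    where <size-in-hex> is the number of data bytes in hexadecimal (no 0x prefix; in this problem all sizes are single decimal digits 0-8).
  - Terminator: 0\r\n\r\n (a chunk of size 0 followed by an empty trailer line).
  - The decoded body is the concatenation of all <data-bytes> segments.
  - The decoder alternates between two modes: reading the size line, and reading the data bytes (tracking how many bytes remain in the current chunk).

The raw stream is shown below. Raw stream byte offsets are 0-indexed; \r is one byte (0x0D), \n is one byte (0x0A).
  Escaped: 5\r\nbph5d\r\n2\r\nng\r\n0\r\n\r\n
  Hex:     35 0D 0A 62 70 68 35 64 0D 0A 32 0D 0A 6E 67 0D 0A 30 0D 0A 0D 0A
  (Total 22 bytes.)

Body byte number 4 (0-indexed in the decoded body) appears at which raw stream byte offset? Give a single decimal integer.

Chunk 1: stream[0..1]='5' size=0x5=5, data at stream[3..8]='bph5d' -> body[0..5], body so far='bph5d'
Chunk 2: stream[10..11]='2' size=0x2=2, data at stream[13..15]='ng' -> body[5..7], body so far='bph5dng'
Chunk 3: stream[17..18]='0' size=0 (terminator). Final body='bph5dng' (7 bytes)
Body byte 4 at stream offset 7

Answer: 7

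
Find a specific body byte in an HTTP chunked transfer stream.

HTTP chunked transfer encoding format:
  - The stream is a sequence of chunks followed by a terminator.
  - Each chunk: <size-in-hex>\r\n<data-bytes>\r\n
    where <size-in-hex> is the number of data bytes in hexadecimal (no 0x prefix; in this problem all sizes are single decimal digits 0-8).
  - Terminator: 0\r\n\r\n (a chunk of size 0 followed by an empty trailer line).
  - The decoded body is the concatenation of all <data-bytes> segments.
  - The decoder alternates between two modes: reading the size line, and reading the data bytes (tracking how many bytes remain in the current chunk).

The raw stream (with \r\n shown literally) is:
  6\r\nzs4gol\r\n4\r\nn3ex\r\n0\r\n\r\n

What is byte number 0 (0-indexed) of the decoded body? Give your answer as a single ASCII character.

Chunk 1: stream[0..1]='6' size=0x6=6, data at stream[3..9]='zs4gol' -> body[0..6], body so far='zs4gol'
Chunk 2: stream[11..12]='4' size=0x4=4, data at stream[14..18]='n3ex' -> body[6..10], body so far='zs4goln3ex'
Chunk 3: stream[20..21]='0' size=0 (terminator). Final body='zs4goln3ex' (10 bytes)
Body byte 0 = 'z'

Answer: z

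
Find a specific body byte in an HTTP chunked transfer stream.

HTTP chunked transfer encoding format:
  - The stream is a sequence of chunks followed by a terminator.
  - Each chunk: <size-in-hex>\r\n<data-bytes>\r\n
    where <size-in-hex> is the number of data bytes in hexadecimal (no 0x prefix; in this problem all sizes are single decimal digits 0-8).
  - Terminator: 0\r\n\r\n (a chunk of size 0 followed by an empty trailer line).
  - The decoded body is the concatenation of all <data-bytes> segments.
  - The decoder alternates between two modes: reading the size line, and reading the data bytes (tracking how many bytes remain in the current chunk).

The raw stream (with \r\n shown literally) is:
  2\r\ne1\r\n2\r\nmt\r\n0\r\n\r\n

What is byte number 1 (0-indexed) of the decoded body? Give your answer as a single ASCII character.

Chunk 1: stream[0..1]='2' size=0x2=2, data at stream[3..5]='e1' -> body[0..2], body so far='e1'
Chunk 2: stream[7..8]='2' size=0x2=2, data at stream[10..12]='mt' -> body[2..4], body so far='e1mt'
Chunk 3: stream[14..15]='0' size=0 (terminator). Final body='e1mt' (4 bytes)
Body byte 1 = '1'

Answer: 1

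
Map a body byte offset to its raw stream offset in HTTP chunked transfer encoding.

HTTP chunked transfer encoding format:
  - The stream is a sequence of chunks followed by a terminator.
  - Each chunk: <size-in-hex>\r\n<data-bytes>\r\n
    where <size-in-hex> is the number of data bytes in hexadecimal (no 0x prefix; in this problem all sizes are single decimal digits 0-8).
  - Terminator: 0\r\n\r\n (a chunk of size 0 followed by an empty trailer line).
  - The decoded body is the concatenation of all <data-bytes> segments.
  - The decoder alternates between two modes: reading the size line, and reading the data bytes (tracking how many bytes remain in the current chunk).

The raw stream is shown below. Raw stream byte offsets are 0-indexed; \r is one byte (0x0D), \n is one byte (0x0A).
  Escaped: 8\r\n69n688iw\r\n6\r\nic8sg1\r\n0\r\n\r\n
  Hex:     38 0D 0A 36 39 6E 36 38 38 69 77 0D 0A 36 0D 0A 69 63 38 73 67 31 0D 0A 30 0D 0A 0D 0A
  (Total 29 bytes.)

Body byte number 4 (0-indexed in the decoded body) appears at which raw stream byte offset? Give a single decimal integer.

Answer: 7

Derivation:
Chunk 1: stream[0..1]='8' size=0x8=8, data at stream[3..11]='69n688iw' -> body[0..8], body so far='69n688iw'
Chunk 2: stream[13..14]='6' size=0x6=6, data at stream[16..22]='ic8sg1' -> body[8..14], body so far='69n688iwic8sg1'
Chunk 3: stream[24..25]='0' size=0 (terminator). Final body='69n688iwic8sg1' (14 bytes)
Body byte 4 at stream offset 7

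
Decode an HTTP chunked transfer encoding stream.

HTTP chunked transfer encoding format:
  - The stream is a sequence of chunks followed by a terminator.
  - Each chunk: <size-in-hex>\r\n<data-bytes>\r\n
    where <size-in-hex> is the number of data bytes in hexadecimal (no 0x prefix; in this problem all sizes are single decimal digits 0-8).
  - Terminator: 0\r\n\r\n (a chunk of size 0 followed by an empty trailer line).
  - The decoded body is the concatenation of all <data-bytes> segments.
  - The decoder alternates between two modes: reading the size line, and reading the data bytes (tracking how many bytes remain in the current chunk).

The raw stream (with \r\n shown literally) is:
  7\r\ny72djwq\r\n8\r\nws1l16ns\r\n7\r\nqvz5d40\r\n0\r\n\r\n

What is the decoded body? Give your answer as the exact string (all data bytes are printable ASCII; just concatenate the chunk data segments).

Answer: y72djwqws1l16nsqvz5d40

Derivation:
Chunk 1: stream[0..1]='7' size=0x7=7, data at stream[3..10]='y72djwq' -> body[0..7], body so far='y72djwq'
Chunk 2: stream[12..13]='8' size=0x8=8, data at stream[15..23]='ws1l16ns' -> body[7..15], body so far='y72djwqws1l16ns'
Chunk 3: stream[25..26]='7' size=0x7=7, data at stream[28..35]='qvz5d40' -> body[15..22], body so far='y72djwqws1l16nsqvz5d40'
Chunk 4: stream[37..38]='0' size=0 (terminator). Final body='y72djwqws1l16nsqvz5d40' (22 bytes)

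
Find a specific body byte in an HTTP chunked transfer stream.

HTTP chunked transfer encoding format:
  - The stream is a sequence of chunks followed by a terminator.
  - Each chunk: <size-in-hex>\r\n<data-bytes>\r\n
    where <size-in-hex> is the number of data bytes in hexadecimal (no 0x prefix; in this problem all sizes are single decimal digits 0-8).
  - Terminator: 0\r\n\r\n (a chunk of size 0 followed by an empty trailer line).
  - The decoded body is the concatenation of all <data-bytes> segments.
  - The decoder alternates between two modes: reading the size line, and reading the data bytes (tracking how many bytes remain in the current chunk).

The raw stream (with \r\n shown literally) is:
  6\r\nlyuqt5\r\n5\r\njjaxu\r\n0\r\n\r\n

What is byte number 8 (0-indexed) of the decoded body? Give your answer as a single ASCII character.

Chunk 1: stream[0..1]='6' size=0x6=6, data at stream[3..9]='lyuqt5' -> body[0..6], body so far='lyuqt5'
Chunk 2: stream[11..12]='5' size=0x5=5, data at stream[14..19]='jjaxu' -> body[6..11], body so far='lyuqt5jjaxu'
Chunk 3: stream[21..22]='0' size=0 (terminator). Final body='lyuqt5jjaxu' (11 bytes)
Body byte 8 = 'a'

Answer: a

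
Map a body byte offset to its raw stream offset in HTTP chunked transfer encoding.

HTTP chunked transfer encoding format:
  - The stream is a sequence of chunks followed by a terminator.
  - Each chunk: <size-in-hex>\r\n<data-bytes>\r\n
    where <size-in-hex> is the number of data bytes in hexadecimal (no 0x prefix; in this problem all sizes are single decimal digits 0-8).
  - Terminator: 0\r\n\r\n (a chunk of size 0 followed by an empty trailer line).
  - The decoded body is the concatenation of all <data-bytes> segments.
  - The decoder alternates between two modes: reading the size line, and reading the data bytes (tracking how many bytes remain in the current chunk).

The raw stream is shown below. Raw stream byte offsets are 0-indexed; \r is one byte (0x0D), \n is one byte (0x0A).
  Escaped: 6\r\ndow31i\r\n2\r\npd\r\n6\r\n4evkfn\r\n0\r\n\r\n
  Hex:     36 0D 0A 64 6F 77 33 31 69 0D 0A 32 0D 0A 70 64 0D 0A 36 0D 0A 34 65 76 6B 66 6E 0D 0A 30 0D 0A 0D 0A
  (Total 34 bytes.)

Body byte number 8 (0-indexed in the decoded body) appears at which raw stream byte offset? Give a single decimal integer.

Answer: 21

Derivation:
Chunk 1: stream[0..1]='6' size=0x6=6, data at stream[3..9]='dow31i' -> body[0..6], body so far='dow31i'
Chunk 2: stream[11..12]='2' size=0x2=2, data at stream[14..16]='pd' -> body[6..8], body so far='dow31ipd'
Chunk 3: stream[18..19]='6' size=0x6=6, data at stream[21..27]='4evkfn' -> body[8..14], body so far='dow31ipd4evkfn'
Chunk 4: stream[29..30]='0' size=0 (terminator). Final body='dow31ipd4evkfn' (14 bytes)
Body byte 8 at stream offset 21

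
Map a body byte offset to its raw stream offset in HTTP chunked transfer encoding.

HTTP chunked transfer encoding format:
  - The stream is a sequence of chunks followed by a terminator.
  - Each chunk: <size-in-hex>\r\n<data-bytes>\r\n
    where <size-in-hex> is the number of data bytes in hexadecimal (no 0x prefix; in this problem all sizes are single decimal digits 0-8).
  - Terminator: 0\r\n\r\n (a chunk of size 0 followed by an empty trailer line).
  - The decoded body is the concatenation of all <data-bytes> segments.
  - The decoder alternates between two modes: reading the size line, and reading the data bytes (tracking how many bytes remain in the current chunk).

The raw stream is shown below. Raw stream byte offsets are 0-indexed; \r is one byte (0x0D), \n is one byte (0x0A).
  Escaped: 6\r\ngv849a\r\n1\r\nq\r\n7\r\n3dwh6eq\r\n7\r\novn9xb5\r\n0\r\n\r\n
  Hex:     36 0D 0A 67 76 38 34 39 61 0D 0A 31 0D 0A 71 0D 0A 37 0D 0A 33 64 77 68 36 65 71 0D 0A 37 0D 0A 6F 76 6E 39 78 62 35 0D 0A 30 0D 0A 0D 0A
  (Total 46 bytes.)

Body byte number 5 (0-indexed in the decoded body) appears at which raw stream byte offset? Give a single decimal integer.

Answer: 8

Derivation:
Chunk 1: stream[0..1]='6' size=0x6=6, data at stream[3..9]='gv849a' -> body[0..6], body so far='gv849a'
Chunk 2: stream[11..12]='1' size=0x1=1, data at stream[14..15]='q' -> body[6..7], body so far='gv849aq'
Chunk 3: stream[17..18]='7' size=0x7=7, data at stream[20..27]='3dwh6eq' -> body[7..14], body so far='gv849aq3dwh6eq'
Chunk 4: stream[29..30]='7' size=0x7=7, data at stream[32..39]='ovn9xb5' -> body[14..21], body so far='gv849aq3dwh6eqovn9xb5'
Chunk 5: stream[41..42]='0' size=0 (terminator). Final body='gv849aq3dwh6eqovn9xb5' (21 bytes)
Body byte 5 at stream offset 8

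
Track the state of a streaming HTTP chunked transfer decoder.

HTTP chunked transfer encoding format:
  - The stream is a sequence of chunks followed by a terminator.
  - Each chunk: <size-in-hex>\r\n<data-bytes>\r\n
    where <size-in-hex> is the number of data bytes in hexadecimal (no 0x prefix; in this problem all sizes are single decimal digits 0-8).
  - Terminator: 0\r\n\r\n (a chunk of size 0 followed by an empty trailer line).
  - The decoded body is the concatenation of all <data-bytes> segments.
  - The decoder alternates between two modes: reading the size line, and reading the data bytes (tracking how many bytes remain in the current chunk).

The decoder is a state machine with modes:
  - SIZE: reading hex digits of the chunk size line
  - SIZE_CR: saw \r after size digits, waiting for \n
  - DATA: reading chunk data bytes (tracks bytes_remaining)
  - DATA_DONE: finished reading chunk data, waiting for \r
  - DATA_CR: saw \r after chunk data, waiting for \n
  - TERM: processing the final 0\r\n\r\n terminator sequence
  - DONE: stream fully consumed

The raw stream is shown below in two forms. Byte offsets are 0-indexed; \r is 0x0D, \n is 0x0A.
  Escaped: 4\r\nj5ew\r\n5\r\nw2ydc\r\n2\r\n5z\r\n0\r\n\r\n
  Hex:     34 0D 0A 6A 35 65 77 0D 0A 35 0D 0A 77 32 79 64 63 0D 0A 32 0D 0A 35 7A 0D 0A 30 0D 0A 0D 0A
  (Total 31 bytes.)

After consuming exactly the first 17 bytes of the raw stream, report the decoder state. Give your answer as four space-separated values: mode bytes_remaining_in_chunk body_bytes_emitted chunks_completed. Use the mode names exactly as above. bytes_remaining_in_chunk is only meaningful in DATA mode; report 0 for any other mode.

Byte 0 = '4': mode=SIZE remaining=0 emitted=0 chunks_done=0
Byte 1 = 0x0D: mode=SIZE_CR remaining=0 emitted=0 chunks_done=0
Byte 2 = 0x0A: mode=DATA remaining=4 emitted=0 chunks_done=0
Byte 3 = 'j': mode=DATA remaining=3 emitted=1 chunks_done=0
Byte 4 = '5': mode=DATA remaining=2 emitted=2 chunks_done=0
Byte 5 = 'e': mode=DATA remaining=1 emitted=3 chunks_done=0
Byte 6 = 'w': mode=DATA_DONE remaining=0 emitted=4 chunks_done=0
Byte 7 = 0x0D: mode=DATA_CR remaining=0 emitted=4 chunks_done=0
Byte 8 = 0x0A: mode=SIZE remaining=0 emitted=4 chunks_done=1
Byte 9 = '5': mode=SIZE remaining=0 emitted=4 chunks_done=1
Byte 10 = 0x0D: mode=SIZE_CR remaining=0 emitted=4 chunks_done=1
Byte 11 = 0x0A: mode=DATA remaining=5 emitted=4 chunks_done=1
Byte 12 = 'w': mode=DATA remaining=4 emitted=5 chunks_done=1
Byte 13 = '2': mode=DATA remaining=3 emitted=6 chunks_done=1
Byte 14 = 'y': mode=DATA remaining=2 emitted=7 chunks_done=1
Byte 15 = 'd': mode=DATA remaining=1 emitted=8 chunks_done=1
Byte 16 = 'c': mode=DATA_DONE remaining=0 emitted=9 chunks_done=1

Answer: DATA_DONE 0 9 1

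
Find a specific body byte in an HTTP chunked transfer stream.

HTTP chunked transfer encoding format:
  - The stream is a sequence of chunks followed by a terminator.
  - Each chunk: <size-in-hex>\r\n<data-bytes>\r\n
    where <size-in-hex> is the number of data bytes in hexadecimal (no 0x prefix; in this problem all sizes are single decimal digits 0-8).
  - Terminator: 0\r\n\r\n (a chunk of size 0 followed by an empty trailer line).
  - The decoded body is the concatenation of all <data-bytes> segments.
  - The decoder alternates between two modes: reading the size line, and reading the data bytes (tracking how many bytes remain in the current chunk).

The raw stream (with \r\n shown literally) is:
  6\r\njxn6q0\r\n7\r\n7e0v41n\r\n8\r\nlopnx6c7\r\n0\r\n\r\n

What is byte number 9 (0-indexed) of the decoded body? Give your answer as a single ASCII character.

Chunk 1: stream[0..1]='6' size=0x6=6, data at stream[3..9]='jxn6q0' -> body[0..6], body so far='jxn6q0'
Chunk 2: stream[11..12]='7' size=0x7=7, data at stream[14..21]='7e0v41n' -> body[6..13], body so far='jxn6q07e0v41n'
Chunk 3: stream[23..24]='8' size=0x8=8, data at stream[26..34]='lopnx6c7' -> body[13..21], body so far='jxn6q07e0v41nlopnx6c7'
Chunk 4: stream[36..37]='0' size=0 (terminator). Final body='jxn6q07e0v41nlopnx6c7' (21 bytes)
Body byte 9 = 'v'

Answer: v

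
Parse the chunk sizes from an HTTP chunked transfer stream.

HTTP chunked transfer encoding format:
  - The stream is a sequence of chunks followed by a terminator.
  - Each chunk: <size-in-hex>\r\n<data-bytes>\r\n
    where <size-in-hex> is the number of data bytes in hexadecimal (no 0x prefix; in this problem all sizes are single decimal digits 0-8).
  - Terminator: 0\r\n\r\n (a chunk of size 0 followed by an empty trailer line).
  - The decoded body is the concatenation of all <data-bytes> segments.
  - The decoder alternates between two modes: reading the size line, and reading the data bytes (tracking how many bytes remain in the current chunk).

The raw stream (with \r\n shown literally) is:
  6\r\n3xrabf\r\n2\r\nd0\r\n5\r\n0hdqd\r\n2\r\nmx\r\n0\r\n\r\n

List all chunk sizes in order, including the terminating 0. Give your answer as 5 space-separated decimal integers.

Chunk 1: stream[0..1]='6' size=0x6=6, data at stream[3..9]='3xrabf' -> body[0..6], body so far='3xrabf'
Chunk 2: stream[11..12]='2' size=0x2=2, data at stream[14..16]='d0' -> body[6..8], body so far='3xrabfd0'
Chunk 3: stream[18..19]='5' size=0x5=5, data at stream[21..26]='0hdqd' -> body[8..13], body so far='3xrabfd00hdqd'
Chunk 4: stream[28..29]='2' size=0x2=2, data at stream[31..33]='mx' -> body[13..15], body so far='3xrabfd00hdqdmx'
Chunk 5: stream[35..36]='0' size=0 (terminator). Final body='3xrabfd00hdqdmx' (15 bytes)

Answer: 6 2 5 2 0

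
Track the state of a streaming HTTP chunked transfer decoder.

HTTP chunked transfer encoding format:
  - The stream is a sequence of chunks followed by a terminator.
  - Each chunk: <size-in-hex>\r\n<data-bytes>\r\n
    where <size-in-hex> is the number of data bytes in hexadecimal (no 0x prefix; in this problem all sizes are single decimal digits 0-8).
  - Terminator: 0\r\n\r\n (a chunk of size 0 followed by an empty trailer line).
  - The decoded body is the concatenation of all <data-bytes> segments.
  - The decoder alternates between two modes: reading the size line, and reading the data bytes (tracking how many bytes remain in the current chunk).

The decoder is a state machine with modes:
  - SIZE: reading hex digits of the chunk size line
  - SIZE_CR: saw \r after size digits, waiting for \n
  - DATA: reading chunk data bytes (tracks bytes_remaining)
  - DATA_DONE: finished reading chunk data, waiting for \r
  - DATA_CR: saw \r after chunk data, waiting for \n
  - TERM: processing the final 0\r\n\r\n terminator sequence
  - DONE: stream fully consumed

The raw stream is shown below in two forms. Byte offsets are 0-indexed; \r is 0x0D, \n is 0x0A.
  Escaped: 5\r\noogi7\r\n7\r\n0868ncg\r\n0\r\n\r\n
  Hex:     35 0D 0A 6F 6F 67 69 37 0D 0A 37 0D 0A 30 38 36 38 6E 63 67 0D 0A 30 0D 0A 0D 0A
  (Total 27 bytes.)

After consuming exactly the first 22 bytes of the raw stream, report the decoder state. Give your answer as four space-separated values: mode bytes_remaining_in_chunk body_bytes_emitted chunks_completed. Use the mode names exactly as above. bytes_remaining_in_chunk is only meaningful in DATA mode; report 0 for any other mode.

Byte 0 = '5': mode=SIZE remaining=0 emitted=0 chunks_done=0
Byte 1 = 0x0D: mode=SIZE_CR remaining=0 emitted=0 chunks_done=0
Byte 2 = 0x0A: mode=DATA remaining=5 emitted=0 chunks_done=0
Byte 3 = 'o': mode=DATA remaining=4 emitted=1 chunks_done=0
Byte 4 = 'o': mode=DATA remaining=3 emitted=2 chunks_done=0
Byte 5 = 'g': mode=DATA remaining=2 emitted=3 chunks_done=0
Byte 6 = 'i': mode=DATA remaining=1 emitted=4 chunks_done=0
Byte 7 = '7': mode=DATA_DONE remaining=0 emitted=5 chunks_done=0
Byte 8 = 0x0D: mode=DATA_CR remaining=0 emitted=5 chunks_done=0
Byte 9 = 0x0A: mode=SIZE remaining=0 emitted=5 chunks_done=1
Byte 10 = '7': mode=SIZE remaining=0 emitted=5 chunks_done=1
Byte 11 = 0x0D: mode=SIZE_CR remaining=0 emitted=5 chunks_done=1
Byte 12 = 0x0A: mode=DATA remaining=7 emitted=5 chunks_done=1
Byte 13 = '0': mode=DATA remaining=6 emitted=6 chunks_done=1
Byte 14 = '8': mode=DATA remaining=5 emitted=7 chunks_done=1
Byte 15 = '6': mode=DATA remaining=4 emitted=8 chunks_done=1
Byte 16 = '8': mode=DATA remaining=3 emitted=9 chunks_done=1
Byte 17 = 'n': mode=DATA remaining=2 emitted=10 chunks_done=1
Byte 18 = 'c': mode=DATA remaining=1 emitted=11 chunks_done=1
Byte 19 = 'g': mode=DATA_DONE remaining=0 emitted=12 chunks_done=1
Byte 20 = 0x0D: mode=DATA_CR remaining=0 emitted=12 chunks_done=1
Byte 21 = 0x0A: mode=SIZE remaining=0 emitted=12 chunks_done=2

Answer: SIZE 0 12 2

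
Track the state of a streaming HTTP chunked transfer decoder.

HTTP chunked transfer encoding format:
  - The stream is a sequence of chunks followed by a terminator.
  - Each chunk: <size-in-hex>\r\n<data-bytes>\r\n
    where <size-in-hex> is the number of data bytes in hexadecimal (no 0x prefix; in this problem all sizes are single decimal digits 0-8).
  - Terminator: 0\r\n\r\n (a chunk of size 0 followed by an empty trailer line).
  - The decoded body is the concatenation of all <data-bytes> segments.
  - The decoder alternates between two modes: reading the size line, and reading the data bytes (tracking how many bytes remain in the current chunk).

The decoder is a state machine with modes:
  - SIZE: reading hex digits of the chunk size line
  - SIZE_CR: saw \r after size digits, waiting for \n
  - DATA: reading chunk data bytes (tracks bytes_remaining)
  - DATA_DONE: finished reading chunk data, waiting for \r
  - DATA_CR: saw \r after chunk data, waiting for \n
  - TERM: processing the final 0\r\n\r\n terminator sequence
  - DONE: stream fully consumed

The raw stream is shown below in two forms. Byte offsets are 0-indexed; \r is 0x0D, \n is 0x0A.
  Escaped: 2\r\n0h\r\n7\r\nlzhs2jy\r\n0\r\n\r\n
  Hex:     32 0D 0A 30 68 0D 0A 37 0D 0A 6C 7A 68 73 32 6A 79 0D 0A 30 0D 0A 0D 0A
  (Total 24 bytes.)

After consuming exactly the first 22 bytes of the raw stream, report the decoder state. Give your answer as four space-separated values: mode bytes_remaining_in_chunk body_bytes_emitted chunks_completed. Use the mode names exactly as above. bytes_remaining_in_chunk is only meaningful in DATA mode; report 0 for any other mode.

Byte 0 = '2': mode=SIZE remaining=0 emitted=0 chunks_done=0
Byte 1 = 0x0D: mode=SIZE_CR remaining=0 emitted=0 chunks_done=0
Byte 2 = 0x0A: mode=DATA remaining=2 emitted=0 chunks_done=0
Byte 3 = '0': mode=DATA remaining=1 emitted=1 chunks_done=0
Byte 4 = 'h': mode=DATA_DONE remaining=0 emitted=2 chunks_done=0
Byte 5 = 0x0D: mode=DATA_CR remaining=0 emitted=2 chunks_done=0
Byte 6 = 0x0A: mode=SIZE remaining=0 emitted=2 chunks_done=1
Byte 7 = '7': mode=SIZE remaining=0 emitted=2 chunks_done=1
Byte 8 = 0x0D: mode=SIZE_CR remaining=0 emitted=2 chunks_done=1
Byte 9 = 0x0A: mode=DATA remaining=7 emitted=2 chunks_done=1
Byte 10 = 'l': mode=DATA remaining=6 emitted=3 chunks_done=1
Byte 11 = 'z': mode=DATA remaining=5 emitted=4 chunks_done=1
Byte 12 = 'h': mode=DATA remaining=4 emitted=5 chunks_done=1
Byte 13 = 's': mode=DATA remaining=3 emitted=6 chunks_done=1
Byte 14 = '2': mode=DATA remaining=2 emitted=7 chunks_done=1
Byte 15 = 'j': mode=DATA remaining=1 emitted=8 chunks_done=1
Byte 16 = 'y': mode=DATA_DONE remaining=0 emitted=9 chunks_done=1
Byte 17 = 0x0D: mode=DATA_CR remaining=0 emitted=9 chunks_done=1
Byte 18 = 0x0A: mode=SIZE remaining=0 emitted=9 chunks_done=2
Byte 19 = '0': mode=SIZE remaining=0 emitted=9 chunks_done=2
Byte 20 = 0x0D: mode=SIZE_CR remaining=0 emitted=9 chunks_done=2
Byte 21 = 0x0A: mode=TERM remaining=0 emitted=9 chunks_done=2

Answer: TERM 0 9 2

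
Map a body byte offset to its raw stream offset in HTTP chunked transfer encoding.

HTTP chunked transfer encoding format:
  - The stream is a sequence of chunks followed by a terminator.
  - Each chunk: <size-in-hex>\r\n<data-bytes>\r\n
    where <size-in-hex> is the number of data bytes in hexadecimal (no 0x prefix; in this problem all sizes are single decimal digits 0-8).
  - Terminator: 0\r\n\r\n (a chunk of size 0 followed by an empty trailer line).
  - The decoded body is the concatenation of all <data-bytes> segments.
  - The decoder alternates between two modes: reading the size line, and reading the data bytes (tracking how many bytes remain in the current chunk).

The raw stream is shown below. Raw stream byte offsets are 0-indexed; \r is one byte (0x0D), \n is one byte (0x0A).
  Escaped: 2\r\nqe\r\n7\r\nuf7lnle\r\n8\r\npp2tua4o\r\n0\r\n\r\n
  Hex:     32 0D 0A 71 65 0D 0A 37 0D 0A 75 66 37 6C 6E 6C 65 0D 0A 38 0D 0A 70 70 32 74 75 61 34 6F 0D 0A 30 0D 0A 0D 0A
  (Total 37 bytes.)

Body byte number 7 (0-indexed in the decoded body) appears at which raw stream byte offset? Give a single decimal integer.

Answer: 15

Derivation:
Chunk 1: stream[0..1]='2' size=0x2=2, data at stream[3..5]='qe' -> body[0..2], body so far='qe'
Chunk 2: stream[7..8]='7' size=0x7=7, data at stream[10..17]='uf7lnle' -> body[2..9], body so far='qeuf7lnle'
Chunk 3: stream[19..20]='8' size=0x8=8, data at stream[22..30]='pp2tua4o' -> body[9..17], body so far='qeuf7lnlepp2tua4o'
Chunk 4: stream[32..33]='0' size=0 (terminator). Final body='qeuf7lnlepp2tua4o' (17 bytes)
Body byte 7 at stream offset 15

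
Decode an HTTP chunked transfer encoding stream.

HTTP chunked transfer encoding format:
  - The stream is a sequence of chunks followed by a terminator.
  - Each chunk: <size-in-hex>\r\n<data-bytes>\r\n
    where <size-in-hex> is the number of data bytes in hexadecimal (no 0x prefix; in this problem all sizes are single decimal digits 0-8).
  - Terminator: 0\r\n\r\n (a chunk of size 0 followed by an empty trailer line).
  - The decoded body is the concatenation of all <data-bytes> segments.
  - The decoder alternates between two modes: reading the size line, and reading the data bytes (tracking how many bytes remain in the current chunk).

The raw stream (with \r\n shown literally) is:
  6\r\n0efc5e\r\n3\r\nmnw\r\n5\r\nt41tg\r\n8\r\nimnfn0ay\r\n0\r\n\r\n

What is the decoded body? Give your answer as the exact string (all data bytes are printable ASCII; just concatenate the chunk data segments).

Chunk 1: stream[0..1]='6' size=0x6=6, data at stream[3..9]='0efc5e' -> body[0..6], body so far='0efc5e'
Chunk 2: stream[11..12]='3' size=0x3=3, data at stream[14..17]='mnw' -> body[6..9], body so far='0efc5emnw'
Chunk 3: stream[19..20]='5' size=0x5=5, data at stream[22..27]='t41tg' -> body[9..14], body so far='0efc5emnwt41tg'
Chunk 4: stream[29..30]='8' size=0x8=8, data at stream[32..40]='imnfn0ay' -> body[14..22], body so far='0efc5emnwt41tgimnfn0ay'
Chunk 5: stream[42..43]='0' size=0 (terminator). Final body='0efc5emnwt41tgimnfn0ay' (22 bytes)

Answer: 0efc5emnwt41tgimnfn0ay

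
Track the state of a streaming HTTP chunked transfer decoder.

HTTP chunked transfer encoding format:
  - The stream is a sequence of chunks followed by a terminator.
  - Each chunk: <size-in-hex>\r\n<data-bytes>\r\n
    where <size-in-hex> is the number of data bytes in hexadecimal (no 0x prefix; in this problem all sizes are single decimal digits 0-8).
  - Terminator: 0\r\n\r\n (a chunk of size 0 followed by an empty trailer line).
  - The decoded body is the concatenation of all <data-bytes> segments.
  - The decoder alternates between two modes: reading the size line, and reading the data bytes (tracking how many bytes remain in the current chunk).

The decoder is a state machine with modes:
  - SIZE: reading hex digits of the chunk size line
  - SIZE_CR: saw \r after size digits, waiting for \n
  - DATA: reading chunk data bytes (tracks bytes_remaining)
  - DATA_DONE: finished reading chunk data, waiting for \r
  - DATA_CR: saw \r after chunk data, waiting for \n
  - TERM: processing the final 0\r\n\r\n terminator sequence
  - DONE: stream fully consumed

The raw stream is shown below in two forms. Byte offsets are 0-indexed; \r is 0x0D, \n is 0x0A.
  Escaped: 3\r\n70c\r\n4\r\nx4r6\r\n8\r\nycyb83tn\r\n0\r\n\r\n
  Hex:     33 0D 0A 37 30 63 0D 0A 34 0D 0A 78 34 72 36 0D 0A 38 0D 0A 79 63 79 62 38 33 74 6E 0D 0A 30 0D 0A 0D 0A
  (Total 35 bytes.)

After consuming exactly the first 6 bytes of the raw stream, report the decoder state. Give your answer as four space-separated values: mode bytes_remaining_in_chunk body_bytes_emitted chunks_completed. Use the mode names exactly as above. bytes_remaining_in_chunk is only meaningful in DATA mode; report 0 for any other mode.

Answer: DATA_DONE 0 3 0

Derivation:
Byte 0 = '3': mode=SIZE remaining=0 emitted=0 chunks_done=0
Byte 1 = 0x0D: mode=SIZE_CR remaining=0 emitted=0 chunks_done=0
Byte 2 = 0x0A: mode=DATA remaining=3 emitted=0 chunks_done=0
Byte 3 = '7': mode=DATA remaining=2 emitted=1 chunks_done=0
Byte 4 = '0': mode=DATA remaining=1 emitted=2 chunks_done=0
Byte 5 = 'c': mode=DATA_DONE remaining=0 emitted=3 chunks_done=0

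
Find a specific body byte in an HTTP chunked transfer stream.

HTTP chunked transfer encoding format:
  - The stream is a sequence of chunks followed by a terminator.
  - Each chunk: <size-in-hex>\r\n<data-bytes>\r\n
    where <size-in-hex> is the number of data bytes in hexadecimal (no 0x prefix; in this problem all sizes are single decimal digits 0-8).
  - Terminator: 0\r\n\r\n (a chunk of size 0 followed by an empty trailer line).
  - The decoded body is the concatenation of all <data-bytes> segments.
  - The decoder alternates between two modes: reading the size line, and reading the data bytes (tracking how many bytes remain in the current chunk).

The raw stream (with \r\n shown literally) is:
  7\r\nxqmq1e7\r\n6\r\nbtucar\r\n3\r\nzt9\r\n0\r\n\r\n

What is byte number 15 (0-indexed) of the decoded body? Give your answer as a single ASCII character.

Chunk 1: stream[0..1]='7' size=0x7=7, data at stream[3..10]='xqmq1e7' -> body[0..7], body so far='xqmq1e7'
Chunk 2: stream[12..13]='6' size=0x6=6, data at stream[15..21]='btucar' -> body[7..13], body so far='xqmq1e7btucar'
Chunk 3: stream[23..24]='3' size=0x3=3, data at stream[26..29]='zt9' -> body[13..16], body so far='xqmq1e7btucarzt9'
Chunk 4: stream[31..32]='0' size=0 (terminator). Final body='xqmq1e7btucarzt9' (16 bytes)
Body byte 15 = '9'

Answer: 9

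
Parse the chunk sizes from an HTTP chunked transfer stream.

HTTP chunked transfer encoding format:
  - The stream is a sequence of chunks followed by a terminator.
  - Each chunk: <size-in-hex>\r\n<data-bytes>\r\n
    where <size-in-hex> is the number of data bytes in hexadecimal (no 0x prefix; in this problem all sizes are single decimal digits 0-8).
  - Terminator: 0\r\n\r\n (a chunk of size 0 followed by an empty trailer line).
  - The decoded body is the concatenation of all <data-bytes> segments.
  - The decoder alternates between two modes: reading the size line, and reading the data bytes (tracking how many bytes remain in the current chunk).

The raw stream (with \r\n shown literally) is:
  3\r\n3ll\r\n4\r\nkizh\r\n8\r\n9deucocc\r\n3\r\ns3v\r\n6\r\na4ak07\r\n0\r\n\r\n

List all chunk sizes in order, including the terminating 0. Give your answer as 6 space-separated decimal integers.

Chunk 1: stream[0..1]='3' size=0x3=3, data at stream[3..6]='3ll' -> body[0..3], body so far='3ll'
Chunk 2: stream[8..9]='4' size=0x4=4, data at stream[11..15]='kizh' -> body[3..7], body so far='3llkizh'
Chunk 3: stream[17..18]='8' size=0x8=8, data at stream[20..28]='9deucocc' -> body[7..15], body so far='3llkizh9deucocc'
Chunk 4: stream[30..31]='3' size=0x3=3, data at stream[33..36]='s3v' -> body[15..18], body so far='3llkizh9deucoccs3v'
Chunk 5: stream[38..39]='6' size=0x6=6, data at stream[41..47]='a4ak07' -> body[18..24], body so far='3llkizh9deucoccs3va4ak07'
Chunk 6: stream[49..50]='0' size=0 (terminator). Final body='3llkizh9deucoccs3va4ak07' (24 bytes)

Answer: 3 4 8 3 6 0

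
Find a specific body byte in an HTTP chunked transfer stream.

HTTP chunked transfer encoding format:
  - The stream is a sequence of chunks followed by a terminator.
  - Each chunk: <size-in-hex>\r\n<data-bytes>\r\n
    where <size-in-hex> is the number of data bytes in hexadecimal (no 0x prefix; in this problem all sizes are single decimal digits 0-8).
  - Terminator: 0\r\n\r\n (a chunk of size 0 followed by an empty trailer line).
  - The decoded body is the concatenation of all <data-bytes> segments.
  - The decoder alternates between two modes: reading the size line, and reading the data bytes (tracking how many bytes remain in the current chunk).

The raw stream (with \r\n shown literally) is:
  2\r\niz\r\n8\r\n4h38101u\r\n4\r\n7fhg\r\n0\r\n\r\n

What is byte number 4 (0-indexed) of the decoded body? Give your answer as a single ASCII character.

Chunk 1: stream[0..1]='2' size=0x2=2, data at stream[3..5]='iz' -> body[0..2], body so far='iz'
Chunk 2: stream[7..8]='8' size=0x8=8, data at stream[10..18]='4h38101u' -> body[2..10], body so far='iz4h38101u'
Chunk 3: stream[20..21]='4' size=0x4=4, data at stream[23..27]='7fhg' -> body[10..14], body so far='iz4h38101u7fhg'
Chunk 4: stream[29..30]='0' size=0 (terminator). Final body='iz4h38101u7fhg' (14 bytes)
Body byte 4 = '3'

Answer: 3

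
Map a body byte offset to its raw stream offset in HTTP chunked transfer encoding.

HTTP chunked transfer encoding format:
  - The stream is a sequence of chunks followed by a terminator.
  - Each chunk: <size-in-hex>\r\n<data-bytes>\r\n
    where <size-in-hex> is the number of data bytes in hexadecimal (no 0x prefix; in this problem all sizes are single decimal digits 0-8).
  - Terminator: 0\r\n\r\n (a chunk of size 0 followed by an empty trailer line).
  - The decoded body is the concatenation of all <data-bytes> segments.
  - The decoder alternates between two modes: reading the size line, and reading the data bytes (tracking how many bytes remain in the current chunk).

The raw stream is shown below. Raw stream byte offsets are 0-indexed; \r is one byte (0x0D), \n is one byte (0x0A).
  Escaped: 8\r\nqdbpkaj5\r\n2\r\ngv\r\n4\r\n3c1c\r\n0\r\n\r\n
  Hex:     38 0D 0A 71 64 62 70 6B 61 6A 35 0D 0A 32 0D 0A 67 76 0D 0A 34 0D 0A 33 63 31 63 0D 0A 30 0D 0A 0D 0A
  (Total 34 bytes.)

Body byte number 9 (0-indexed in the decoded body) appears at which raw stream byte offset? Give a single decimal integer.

Answer: 17

Derivation:
Chunk 1: stream[0..1]='8' size=0x8=8, data at stream[3..11]='qdbpkaj5' -> body[0..8], body so far='qdbpkaj5'
Chunk 2: stream[13..14]='2' size=0x2=2, data at stream[16..18]='gv' -> body[8..10], body so far='qdbpkaj5gv'
Chunk 3: stream[20..21]='4' size=0x4=4, data at stream[23..27]='3c1c' -> body[10..14], body so far='qdbpkaj5gv3c1c'
Chunk 4: stream[29..30]='0' size=0 (terminator). Final body='qdbpkaj5gv3c1c' (14 bytes)
Body byte 9 at stream offset 17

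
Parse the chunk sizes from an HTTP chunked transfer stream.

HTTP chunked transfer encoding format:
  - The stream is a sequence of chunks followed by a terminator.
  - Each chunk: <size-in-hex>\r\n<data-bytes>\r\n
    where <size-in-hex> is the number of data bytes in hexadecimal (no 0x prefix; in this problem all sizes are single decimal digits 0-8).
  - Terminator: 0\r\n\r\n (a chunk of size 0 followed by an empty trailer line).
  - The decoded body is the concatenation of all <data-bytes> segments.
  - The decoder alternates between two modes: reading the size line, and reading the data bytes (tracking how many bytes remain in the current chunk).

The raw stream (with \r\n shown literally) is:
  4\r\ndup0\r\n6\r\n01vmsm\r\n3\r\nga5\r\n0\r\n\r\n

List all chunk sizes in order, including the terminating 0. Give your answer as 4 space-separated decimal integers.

Answer: 4 6 3 0

Derivation:
Chunk 1: stream[0..1]='4' size=0x4=4, data at stream[3..7]='dup0' -> body[0..4], body so far='dup0'
Chunk 2: stream[9..10]='6' size=0x6=6, data at stream[12..18]='01vmsm' -> body[4..10], body so far='dup001vmsm'
Chunk 3: stream[20..21]='3' size=0x3=3, data at stream[23..26]='ga5' -> body[10..13], body so far='dup001vmsmga5'
Chunk 4: stream[28..29]='0' size=0 (terminator). Final body='dup001vmsmga5' (13 bytes)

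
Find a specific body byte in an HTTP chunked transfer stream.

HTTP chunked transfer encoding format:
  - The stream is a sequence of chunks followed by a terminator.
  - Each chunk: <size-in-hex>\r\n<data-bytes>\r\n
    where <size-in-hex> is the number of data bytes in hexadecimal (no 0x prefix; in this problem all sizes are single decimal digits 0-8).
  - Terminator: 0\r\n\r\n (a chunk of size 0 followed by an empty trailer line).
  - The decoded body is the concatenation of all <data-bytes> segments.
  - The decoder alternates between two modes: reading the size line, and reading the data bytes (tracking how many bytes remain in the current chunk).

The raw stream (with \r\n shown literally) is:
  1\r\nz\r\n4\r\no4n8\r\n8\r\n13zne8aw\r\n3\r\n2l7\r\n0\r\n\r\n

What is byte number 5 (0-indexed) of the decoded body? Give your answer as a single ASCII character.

Chunk 1: stream[0..1]='1' size=0x1=1, data at stream[3..4]='z' -> body[0..1], body so far='z'
Chunk 2: stream[6..7]='4' size=0x4=4, data at stream[9..13]='o4n8' -> body[1..5], body so far='zo4n8'
Chunk 3: stream[15..16]='8' size=0x8=8, data at stream[18..26]='13zne8aw' -> body[5..13], body so far='zo4n813zne8aw'
Chunk 4: stream[28..29]='3' size=0x3=3, data at stream[31..34]='2l7' -> body[13..16], body so far='zo4n813zne8aw2l7'
Chunk 5: stream[36..37]='0' size=0 (terminator). Final body='zo4n813zne8aw2l7' (16 bytes)
Body byte 5 = '1'

Answer: 1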